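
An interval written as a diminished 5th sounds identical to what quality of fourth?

A diminished fifth spans 6 semitones.
A fourth spanning 6 semitones is augmented (the perfect fourth is 5).

augmented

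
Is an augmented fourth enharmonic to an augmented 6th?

No

An augmented fourth spans 6 semitones; an augmented sixth spans 10.
The spans differ, so they are not enharmonic equivalents.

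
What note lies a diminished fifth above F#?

C

A fifth above F lands on the letter C.
A diminished fifth spans 6 semitones, so F# moves to pitch class 0. On the letter C that is C.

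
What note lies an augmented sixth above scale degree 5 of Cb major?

E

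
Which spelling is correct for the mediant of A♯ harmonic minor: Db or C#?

Each scale degree takes a distinct letter name. Degree 3 of a scale on A must use the letter C.
C# and Db are enharmonically the same pitch, but only C# uses the letter C, so it is the correct spelling here.

C#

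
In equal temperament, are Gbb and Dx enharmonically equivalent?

Gbb is pitch class 5; D## is pitch class 4.
The pitch classes differ (5 vs. 4), so they are not enharmonic equivalents.

No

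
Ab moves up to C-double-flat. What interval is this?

diminished third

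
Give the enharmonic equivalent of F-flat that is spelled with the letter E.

E

Plain E sits at the same pitch as Fb, so on the letter E the same pitch needs a natural: E.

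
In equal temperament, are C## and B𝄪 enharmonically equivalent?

C## is pitch class 2; B## is pitch class 1.
The pitch classes differ (2 vs. 1), so they are not enharmonic equivalents.

No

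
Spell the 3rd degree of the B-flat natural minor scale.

Db

Degree 3 takes the letter 2 steps above B, which is D.
In natural minor, degree 3 sits 3 semitones above the tonic. Bb + 3 semitones is pitch class 1, spelled on D as Db.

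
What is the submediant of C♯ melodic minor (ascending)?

A#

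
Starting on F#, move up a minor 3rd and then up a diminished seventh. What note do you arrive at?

Gb

A minor third up from F# is A (letter A, 3 semitones up).
A diminished seventh up from A is Gb (letter G, 9 semitones up).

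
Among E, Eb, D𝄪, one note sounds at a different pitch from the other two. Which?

In 12-tone equal temperament, enharmonic equivalents share a pitch class. E is pitch class 4; Eb is pitch class 3; D## is pitch class 4.
E and D## share pitch class 4, while Eb is pitch class 3.

Eb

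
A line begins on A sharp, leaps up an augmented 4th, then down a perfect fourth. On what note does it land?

A##

An augmented fourth up from A# is D## (letter D, 6 semitones up).
A perfect fourth down from D## is A## (letter A, 5 semitones down).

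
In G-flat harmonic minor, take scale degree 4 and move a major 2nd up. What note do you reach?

Db

Scale degree 4 of Gb harmonic minor is Cb.
A major second (2 semitones) above Cb lands on the letter D, giving Db.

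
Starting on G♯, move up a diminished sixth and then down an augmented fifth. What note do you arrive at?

A diminished sixth up from G# is Eb (letter E, 7 semitones up).
An augmented fifth down from Eb is Abb (letter A, 8 semitones down).

Abb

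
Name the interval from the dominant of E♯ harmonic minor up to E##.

The dominant of E# harmonic minor is B#.
B# up to E##: letters B→E make it a fourth; 6 semitones makes it augmented.

augmented fourth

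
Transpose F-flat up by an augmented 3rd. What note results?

A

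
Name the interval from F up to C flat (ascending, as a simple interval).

diminished fifth

The letter names run F→C, a span of 4 letter steps, so the interval is some kind of fifth.
F to Cb is 6 semitones. A perfect fifth is 7, so 6 makes it diminished.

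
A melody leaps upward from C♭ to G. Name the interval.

augmented fifth

The letter names run C→G, a span of 4 letter steps, so the interval is some kind of fifth.
Cb to G is 8 semitones. A perfect fifth is 7, so 8 makes it augmented.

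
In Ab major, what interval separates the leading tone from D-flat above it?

diminished fifth

The leading tone of Ab major is G.
G up to Db: letters G→D make it a fifth; 6 semitones makes it diminished.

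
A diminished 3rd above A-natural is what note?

A third above A lands on the letter C.
A diminished third spans 2 semitones, so A moves to pitch class 11. On the letter C that is Cb.

Cb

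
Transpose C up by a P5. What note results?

G

C up a perfect fifth is G, so the target letter is G.
From C, a perfect fifth is 7 semitones up: G.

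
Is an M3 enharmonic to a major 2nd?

No

A major third spans 4 semitones; a major second spans 2.
The spans differ, so they are not enharmonic equivalents.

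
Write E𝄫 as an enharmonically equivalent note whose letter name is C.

C##

Ebb is pitch class 2. The letter C alone is pitch class 0.
To reach pitch class 2 from C requires an offset of +2 semitones, i.e. double sharp: C##.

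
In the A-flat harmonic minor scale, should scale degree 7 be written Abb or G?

Each scale degree takes a distinct letter name. Degree 7 of a scale on A must use the letter G.
G and Abb are enharmonically the same pitch, but only G uses the letter G, so it is the correct spelling here.

G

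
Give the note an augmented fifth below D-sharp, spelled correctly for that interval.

G

A fifth below D lands on the letter G.
An augmented fifth spans 8 semitones, so D# moves to pitch class 7. On the letter G that is G.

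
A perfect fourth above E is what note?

A

A fourth above E lands on the letter A.
A perfect fourth spans 5 semitones, so E moves to pitch class 9. On the letter A that is A.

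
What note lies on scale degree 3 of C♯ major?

E#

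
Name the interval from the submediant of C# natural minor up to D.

perfect fourth

The submediant of C# natural minor is A.
A up to D: letters A→D make it a fourth; 5 semitones makes it perfect.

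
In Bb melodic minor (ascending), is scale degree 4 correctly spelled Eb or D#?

Eb

Each scale degree takes a distinct letter name. Degree 4 of a scale on B must use the letter E.
Eb and D# are enharmonically the same pitch, but only Eb uses the letter E, so it is the correct spelling here.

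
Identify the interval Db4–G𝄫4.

diminished fourth

Counting letters D–E–F–G gives a fourth.
Db→Gbb = 4 semitones, 1 narrower than the perfect fourth (5), so diminished.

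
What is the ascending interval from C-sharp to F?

diminished fourth

Counting letters C–D–E–F gives a fourth.
C#→F = 4 semitones, 1 narrower than the perfect fourth (5), so diminished.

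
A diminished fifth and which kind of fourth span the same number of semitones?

augmented

A diminished fifth spans 6 semitones.
A fourth spanning 6 semitones is augmented (the perfect fourth is 5).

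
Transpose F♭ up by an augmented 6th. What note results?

D

A sixth above F lands on the letter D.
An augmented sixth spans 10 semitones, so Fb moves to pitch class 2. On the letter D that is D.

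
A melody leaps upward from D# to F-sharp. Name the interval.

The letter names run D→F, a span of 2 letter steps, so the interval is some kind of third.
D# to F# is 3 semitones. A major third is 4, so 3 makes it minor.

minor third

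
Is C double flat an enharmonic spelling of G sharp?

No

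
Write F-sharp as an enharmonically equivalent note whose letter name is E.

F# is pitch class 6. The letter E alone is pitch class 4.
To reach pitch class 6 from E requires an offset of +2 semitones, i.e. double sharp: E##.

E##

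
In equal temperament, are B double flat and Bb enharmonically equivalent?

Bbb is pitch class 9; Bb is pitch class 10.
The pitch classes differ (9 vs. 10), so they are not enharmonic equivalents.

No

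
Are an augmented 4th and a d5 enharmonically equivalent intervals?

An augmented fourth spans 6 semitones; a diminished fifth spans 6.
They are enharmonically equivalent.

Yes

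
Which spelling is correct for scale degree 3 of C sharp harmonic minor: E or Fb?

Each scale degree takes a distinct letter name. Degree 3 of a scale on C must use the letter E.
E and Fb are enharmonically the same pitch, but only E uses the letter E, so it is the correct spelling here.

E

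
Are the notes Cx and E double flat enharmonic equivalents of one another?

Yes

C## = pitch class 2 and Ebb = pitch class 2 — the same pitch class, so they are enharmonic equivalents.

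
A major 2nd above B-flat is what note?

A second above B lands on the letter C.
A major second spans 2 semitones, so Bb moves to pitch class 0. On the letter C that is C.

C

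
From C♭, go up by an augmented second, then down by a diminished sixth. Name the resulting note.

An augmented second up from Cb is D (letter D, 3 semitones up).
A diminished sixth down from D is F## (letter F, 7 semitones down).

F##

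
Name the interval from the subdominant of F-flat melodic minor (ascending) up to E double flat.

The subdominant of Fb melodic minor (ascending) is Bbb.
Bbb up to Ebb: letters B→E make it a fourth; 5 semitones makes it perfect.

perfect fourth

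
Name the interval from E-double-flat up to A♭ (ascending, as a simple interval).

augmented fourth

Counting letters E–F–G–A gives a fourth.
Ebb→Ab = 6 semitones, 1 wider than the perfect fourth (5), so augmented.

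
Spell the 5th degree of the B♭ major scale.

Degree 5 takes the letter 4 steps above B, which is F.
In major, degree 5 sits 7 semitones above the tonic. Bb + 7 semitones is pitch class 5, spelled on F as F.

F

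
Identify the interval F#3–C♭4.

doubly diminished fifth

Counting letters F–G–A–B–C gives a fifth.
F#→Cb = 5 semitones, 2 narrower than the perfect fifth (7), so doubly diminished.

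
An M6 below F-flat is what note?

Abb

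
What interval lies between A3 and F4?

The letter names run A→F, a span of 5 letter steps, so the interval is some kind of sixth.
A to F is 8 semitones. A major sixth is 9, so 8 makes it minor.

minor sixth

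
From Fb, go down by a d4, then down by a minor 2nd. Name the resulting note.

A diminished fourth down from Fb is C (letter C, 4 semitones down).
A minor second down from C is B (letter B, 1 semitone down).

B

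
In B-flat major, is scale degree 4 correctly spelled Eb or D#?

Each scale degree takes a distinct letter name. Degree 4 of a scale on B must use the letter E.
Eb and D# are enharmonically the same pitch, but only Eb uses the letter E, so it is the correct spelling here.

Eb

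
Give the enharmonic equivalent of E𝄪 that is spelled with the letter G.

Gb

Plain G sits 1 semitone above E##, so on the letter G the same pitch needs a flat: Gb.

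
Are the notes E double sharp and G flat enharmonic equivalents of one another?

E## is pitch class 6; Gb is pitch class 6.
All spellings map to pitch class 6, so they are enharmonically equivalent.

Yes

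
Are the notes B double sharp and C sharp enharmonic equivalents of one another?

Yes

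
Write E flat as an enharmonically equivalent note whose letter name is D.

Eb is pitch class 3. The letter D alone is pitch class 2.
To reach pitch class 3 from D requires an offset of +1 semitone, i.e. sharp: D#.

D#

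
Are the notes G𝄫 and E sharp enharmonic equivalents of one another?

Yes

Gbb = pitch class 5 and E# = pitch class 5 — the same pitch class, so they are enharmonic equivalents.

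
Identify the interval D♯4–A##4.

augmented fifth

Counting letters D–E–F–G–A gives a fifth.
D#→A## = 8 semitones, 1 wider than the perfect fifth (7), so augmented.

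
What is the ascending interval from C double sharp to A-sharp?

minor sixth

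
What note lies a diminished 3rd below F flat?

F down a major third is Db, so the target letter is D.
From Fb, a diminished third is 2 semitones down: D.

D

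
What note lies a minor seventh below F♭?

Gb

F down a major seventh is Gb, so the target letter is G.
From Fb, a minor seventh is 10 semitones down: Gb.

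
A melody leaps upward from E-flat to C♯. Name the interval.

augmented sixth

The letter names run E→C, a span of 5 letter steps, so the interval is some kind of sixth.
Eb to C# is 10 semitones. A major sixth is 9, so 10 makes it augmented.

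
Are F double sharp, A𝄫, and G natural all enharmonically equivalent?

Yes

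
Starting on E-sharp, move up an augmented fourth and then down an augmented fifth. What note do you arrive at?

An augmented fourth up from E# is A## (letter A, 6 semitones up).
An augmented fifth down from A## is D# (letter D, 8 semitones down).

D#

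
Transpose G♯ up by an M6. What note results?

E#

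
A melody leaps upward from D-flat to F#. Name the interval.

augmented third

Counting letters D–E–F gives a third.
Db→F# = 5 semitones, 1 wider than the major third (4), so augmented.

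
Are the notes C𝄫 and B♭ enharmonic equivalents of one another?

Yes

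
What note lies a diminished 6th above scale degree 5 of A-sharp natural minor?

C

Scale degree 5 of A# natural minor is E#.
A diminished sixth (7 semitones) above E# lands on the letter C, giving C.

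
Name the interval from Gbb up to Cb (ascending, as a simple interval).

Counting letters G–A–B–C gives a fourth.
Gbb→Cb = 6 semitones, 1 wider than the perfect fourth (5), so augmented.

augmented fourth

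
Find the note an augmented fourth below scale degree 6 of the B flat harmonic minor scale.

Scale degree 6 of Bb harmonic minor is Gb.
An augmented fourth (6 semitones) below Gb lands on the letter D, giving Dbb.

Dbb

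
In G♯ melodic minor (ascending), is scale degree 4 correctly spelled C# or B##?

C#

Each scale degree takes a distinct letter name. Degree 4 of a scale on G must use the letter C.
C# and B## are enharmonically the same pitch, but only C# uses the letter C, so it is the correct spelling here.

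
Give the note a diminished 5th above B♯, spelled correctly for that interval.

A fifth above B lands on the letter F.
A diminished fifth spans 6 semitones, so B# moves to pitch class 6. On the letter F that is F#.

F#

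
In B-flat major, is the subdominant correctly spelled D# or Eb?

Each scale degree takes a distinct letter name. Degree 4 of a scale on B must use the letter E.
Eb and D# are enharmonically the same pitch, but only Eb uses the letter E, so it is the correct spelling here.

Eb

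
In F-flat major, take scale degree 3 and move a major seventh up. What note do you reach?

Scale degree 3 of Fb major is Ab.
A major seventh (11 semitones) above Ab lands on the letter G, giving G.

G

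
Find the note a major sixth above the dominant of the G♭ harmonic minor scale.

Bb

The dominant of Gb harmonic minor is Db.
A major sixth (9 semitones) above Db lands on the letter B, giving Bb.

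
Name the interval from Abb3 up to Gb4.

Counting letters A–B–C–D–E–F–G gives a seventh.
Abb→Gb = 11 semitones, exactly the major seventh.

major seventh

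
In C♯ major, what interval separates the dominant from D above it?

The dominant of C# major is G#.
G# up to D: letters G→D make it a fifth; 6 semitones makes it diminished.

diminished fifth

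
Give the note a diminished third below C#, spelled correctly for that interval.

A##

C down a major third is Ab, so the target letter is A.
From C#, a diminished third is 2 semitones down: A##.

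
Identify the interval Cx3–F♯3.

diminished fourth

Counting letters C–D–E–F gives a fourth.
C##→F# = 4 semitones, 1 narrower than the perfect fourth (5), so diminished.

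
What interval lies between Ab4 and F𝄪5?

The letter names run A→F, a span of 5 letter steps, so the interval is some kind of sixth.
Ab to F## is 11 semitones. A major sixth is 9, so 11 makes it doubly augmented.

doubly augmented sixth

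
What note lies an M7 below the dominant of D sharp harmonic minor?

B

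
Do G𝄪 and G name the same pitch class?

No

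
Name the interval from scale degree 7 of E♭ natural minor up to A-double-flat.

Scale degree 7 of Eb natural minor is Db.
Db up to Abb: letters D→A make it a fifth; 6 semitones makes it diminished.

diminished fifth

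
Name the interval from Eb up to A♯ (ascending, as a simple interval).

The letter names run E→A, a span of 3 letter steps, so the interval is some kind of fourth.
Eb to A# is 7 semitones. A perfect fourth is 5, so 7 makes it doubly augmented.

doubly augmented fourth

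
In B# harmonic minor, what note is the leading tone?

A##

Degree 7 takes the letter 6 steps above B, which is A.
In harmonic minor, degree 7 sits 11 semitones above the tonic. B# + 11 semitones is pitch class 11, spelled on A as A##.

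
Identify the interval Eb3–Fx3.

doubly augmented second

The letter names run E→F, a span of 1 letter step, so the interval is some kind of second.
Eb to F## is 4 semitones. A major second is 2, so 4 makes it doubly augmented.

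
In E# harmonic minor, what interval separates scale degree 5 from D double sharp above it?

major third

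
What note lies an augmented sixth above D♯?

A sixth above D lands on the letter B.
An augmented sixth spans 10 semitones, so D# moves to pitch class 1. On the letter B that is B##.

B##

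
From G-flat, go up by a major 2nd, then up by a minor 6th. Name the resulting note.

Fb

A major second up from Gb is Ab (letter A, 2 semitones up).
A minor sixth up from Ab is Fb (letter F, 8 semitones up).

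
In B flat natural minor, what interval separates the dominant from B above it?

augmented fourth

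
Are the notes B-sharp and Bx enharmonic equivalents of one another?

No

Two spellings are enharmonically equivalent only if they share a pitch class.
Here B# → 0, B## → 1; 0 ≠ 1, so they are not.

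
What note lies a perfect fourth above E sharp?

A#

E up a perfect fourth is A, so the target letter is A.
From E#, a perfect fourth is 5 semitones up: A#.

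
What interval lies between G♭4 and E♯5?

doubly augmented sixth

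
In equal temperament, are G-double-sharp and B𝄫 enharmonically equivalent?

Yes

G## is pitch class 9; Bbb is pitch class 9.
All spellings map to pitch class 9, so they are enharmonically equivalent.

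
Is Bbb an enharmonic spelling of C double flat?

Two spellings are enharmonically equivalent only if they share a pitch class.
Here Bbb → 9, Cbb → 10; 9 ≠ 10, so they are not.

No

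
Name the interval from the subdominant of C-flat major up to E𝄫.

minor seventh

The subdominant of Cb major is Fb.
Fb up to Ebb: letters F→E make it a seventh; 10 semitones makes it minor.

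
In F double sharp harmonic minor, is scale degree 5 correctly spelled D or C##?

Each scale degree takes a distinct letter name. Degree 5 of a scale on F must use the letter C.
C## and D are enharmonically the same pitch, but only C## uses the letter C, so it is the correct spelling here.

C##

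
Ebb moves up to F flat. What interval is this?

major second

The letter names run E→F, a span of 1 letter step, so the interval is some kind of second.
Ebb to Fb is 2 semitones. A major second is 2, so 2 makes it major.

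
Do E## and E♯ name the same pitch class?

No

Two spellings are enharmonically equivalent only if they share a pitch class.
Here E## → 6, E# → 5; 5 ≠ 6, so they are not.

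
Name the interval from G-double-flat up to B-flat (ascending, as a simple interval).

augmented third

The letter names run G→B, a span of 2 letter steps, so the interval is some kind of third.
Gbb to Bb is 5 semitones. A major third is 4, so 5 makes it augmented.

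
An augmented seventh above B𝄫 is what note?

B up a major seventh is A#, so the target letter is A.
From Bbb, an augmented seventh is 12 semitones up: A.

A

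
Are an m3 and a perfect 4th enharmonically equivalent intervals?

No

A minor third spans 3 semitones; a perfect fourth spans 5.
The spans differ, so they are not enharmonic equivalents.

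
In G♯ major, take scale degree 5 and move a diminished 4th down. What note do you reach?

Scale degree 5 of G# major is D#.
A diminished fourth (4 semitones) below D# lands on the letter A, giving A##.

A##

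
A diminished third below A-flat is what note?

A third below A lands on the letter F.
A diminished third spans 2 semitones, so Ab moves to pitch class 6. On the letter F that is F#.

F#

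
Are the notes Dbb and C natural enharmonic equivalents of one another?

Yes

Dbb = pitch class 0 and C = pitch class 0 — the same pitch class, so they are enharmonic equivalents.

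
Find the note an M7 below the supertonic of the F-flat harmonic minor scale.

Abb

The supertonic of Fb harmonic minor is Gb.
A major seventh (11 semitones) below Gb lands on the letter A, giving Abb.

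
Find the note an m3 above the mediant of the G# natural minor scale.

D

The mediant of G# natural minor is B.
A minor third (3 semitones) above B lands on the letter D, giving D.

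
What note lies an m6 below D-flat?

F

D down a major sixth is F, so the target letter is F.
From Db, a minor sixth is 8 semitones down: F.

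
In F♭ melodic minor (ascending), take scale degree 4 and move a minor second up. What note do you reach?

Scale degree 4 of Fb melodic minor (ascending) is Bbb.
A minor second (1 semitone) above Bbb lands on the letter C, giving Cbb.

Cbb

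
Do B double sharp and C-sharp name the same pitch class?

Yes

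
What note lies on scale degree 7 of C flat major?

The Cb major scale runs Cb Db Eb Fb Gb Ab Bb.
Degree 7 is Bb.

Bb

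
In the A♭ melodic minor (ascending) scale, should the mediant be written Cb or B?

Each scale degree takes a distinct letter name. Degree 3 of a scale on A must use the letter C.
Cb and B are enharmonically the same pitch, but only Cb uses the letter C, so it is the correct spelling here.

Cb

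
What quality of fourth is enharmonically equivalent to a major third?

diminished

A major third spans 4 semitones.
A fourth spanning 4 semitones is diminished (the perfect fourth is 5).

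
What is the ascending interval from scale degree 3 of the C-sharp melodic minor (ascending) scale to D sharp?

major seventh

Scale degree 3 of C# melodic minor (ascending) is E.
E up to D#: letters E→D make it a seventh; 11 semitones makes it major.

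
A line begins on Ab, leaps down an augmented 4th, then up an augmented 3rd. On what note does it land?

An augmented fourth down from Ab is Ebb (letter E, 6 semitones down).
An augmented third up from Ebb is G (letter G, 5 semitones up).

G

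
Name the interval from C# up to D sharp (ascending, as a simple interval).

major second

Counting letters C–D gives a second.
C#→D# = 2 semitones, exactly the major second.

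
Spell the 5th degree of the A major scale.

E

The A major scale runs A B C# D E F# G#.
Degree 5 is E.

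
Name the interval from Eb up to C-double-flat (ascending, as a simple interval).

The letter names run E→C, a span of 5 letter steps, so the interval is some kind of sixth.
Eb to Cbb is 7 semitones. A major sixth is 9, so 7 makes it diminished.

diminished sixth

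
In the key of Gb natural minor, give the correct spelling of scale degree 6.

Ebb

Degree 6 takes the letter 5 steps above G, which is E.
In natural minor, degree 6 sits 8 semitones above the tonic. Gb + 8 semitones is pitch class 2, spelled on E as Ebb.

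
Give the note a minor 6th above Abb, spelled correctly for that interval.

Fbb

A up a major sixth is F#, so the target letter is F.
From Abb, a minor sixth is 8 semitones up: Fbb.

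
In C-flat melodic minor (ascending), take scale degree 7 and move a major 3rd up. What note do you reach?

D

Scale degree 7 of Cb melodic minor (ascending) is Bb.
A major third (4 semitones) above Bb lands on the letter D, giving D.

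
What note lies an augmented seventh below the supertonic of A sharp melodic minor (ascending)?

The supertonic of A# melodic minor (ascending) is B#.
An augmented seventh (12 semitones) below B# lands on the letter C, giving C.

C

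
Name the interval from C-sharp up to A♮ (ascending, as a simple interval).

minor sixth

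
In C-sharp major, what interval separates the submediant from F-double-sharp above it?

The submediant of C# major is A#.
A# up to F##: letters A→F make it a sixth; 9 semitones makes it major.

major sixth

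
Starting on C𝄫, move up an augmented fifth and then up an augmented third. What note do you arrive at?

B

An augmented fifth up from Cbb is Gb (letter G, 8 semitones up).
An augmented third up from Gb is B (letter B, 5 semitones up).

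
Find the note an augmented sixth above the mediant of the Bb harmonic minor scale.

B

The mediant of Bb harmonic minor is Db.
An augmented sixth (10 semitones) above Db lands on the letter B, giving B.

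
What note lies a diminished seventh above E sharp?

D

A seventh above E lands on the letter D.
A diminished seventh spans 9 semitones, so E# moves to pitch class 2. On the letter D that is D.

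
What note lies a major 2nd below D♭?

A second below D lands on the letter C.
A major second spans 2 semitones, so Db moves to pitch class 11. On the letter C that is Cb.

Cb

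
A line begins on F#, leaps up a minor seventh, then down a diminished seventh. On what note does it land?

A minor seventh up from F# is E (letter E, 10 semitones up).
A diminished seventh down from E is F## (letter F, 9 semitones down).

F##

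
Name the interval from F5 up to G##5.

doubly augmented second

The letter names run F→G, a span of 1 letter step, so the interval is some kind of second.
F to G## is 4 semitones. A major second is 2, so 4 makes it doubly augmented.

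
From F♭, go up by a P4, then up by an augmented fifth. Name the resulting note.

F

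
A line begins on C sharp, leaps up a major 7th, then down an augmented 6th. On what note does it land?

A major seventh up from C# is B# (letter B, 11 semitones up).
An augmented sixth down from B# is D (letter D, 10 semitones down).

D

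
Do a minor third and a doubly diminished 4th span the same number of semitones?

Yes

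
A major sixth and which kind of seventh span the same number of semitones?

A major sixth spans 9 semitones.
A seventh spanning 9 semitones is diminished (the major seventh is 11).

diminished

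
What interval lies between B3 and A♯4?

major seventh

The letter names run B→A, a span of 6 letter steps, so the interval is some kind of seventh.
B to A# is 11 semitones. A major seventh is 11, so 11 makes it major.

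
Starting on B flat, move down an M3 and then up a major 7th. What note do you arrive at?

F

A major third down from Bb is Gb (letter G, 4 semitones down).
A major seventh up from Gb is F (letter F, 11 semitones up).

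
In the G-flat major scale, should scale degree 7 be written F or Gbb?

F

Each scale degree takes a distinct letter name. Degree 7 of a scale on G must use the letter F.
F and Gbb are enharmonically the same pitch, but only F uses the letter F, so it is the correct spelling here.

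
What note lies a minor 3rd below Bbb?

B down a major third is G, so the target letter is G.
From Bbb, a minor third is 3 semitones down: Gb.

Gb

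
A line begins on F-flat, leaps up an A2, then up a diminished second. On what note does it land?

An augmented second up from Fb is G (letter G, 3 semitones up).
A diminished second up from G is Abb (letter A, 0 semitones up).

Abb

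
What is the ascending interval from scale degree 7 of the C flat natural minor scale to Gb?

Scale degree 7 of Cb natural minor is Bbb.
Bbb up to Gb: letters B→G make it a sixth; 9 semitones makes it major.

major sixth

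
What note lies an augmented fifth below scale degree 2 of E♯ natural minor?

Scale degree 2 of E# natural minor is F##.
An augmented fifth (8 semitones) below F## lands on the letter B, giving B.

B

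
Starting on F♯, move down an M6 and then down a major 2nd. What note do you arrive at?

A major sixth down from F# is A (letter A, 9 semitones down).
A major second down from A is G (letter G, 2 semitones down).

G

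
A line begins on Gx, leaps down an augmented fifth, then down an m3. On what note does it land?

A#

An augmented fifth down from G## is C# (letter C, 8 semitones down).
A minor third down from C# is A# (letter A, 3 semitones down).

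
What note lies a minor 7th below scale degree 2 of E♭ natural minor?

G

Scale degree 2 of Eb natural minor is F.
A minor seventh (10 semitones) below F lands on the letter G, giving G.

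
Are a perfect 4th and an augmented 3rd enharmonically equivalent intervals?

A perfect fourth spans 5 semitones; an augmented third spans 5.
They are enharmonically equivalent.

Yes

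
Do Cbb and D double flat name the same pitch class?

No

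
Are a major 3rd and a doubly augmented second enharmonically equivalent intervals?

Yes

A major third spans 4 semitones; a doubly augmented second spans 4.
They are enharmonically equivalent.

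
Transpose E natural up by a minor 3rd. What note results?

G

E up a major third is G#, so the target letter is G.
From E, a minor third is 3 semitones up: G.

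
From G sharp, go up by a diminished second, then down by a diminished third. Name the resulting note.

F#

A diminished second up from G# is Ab (letter A, 0 semitones up).
A diminished third down from Ab is F# (letter F, 2 semitones down).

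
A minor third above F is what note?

Ab

A third above F lands on the letter A.
A minor third spans 3 semitones, so F moves to pitch class 8. On the letter A that is Ab.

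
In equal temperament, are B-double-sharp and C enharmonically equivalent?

No

B## is pitch class 1; C is pitch class 0.
The pitch classes differ (1 vs. 0), so they are not enharmonic equivalents.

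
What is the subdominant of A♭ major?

Degree 4 takes the letter 3 steps above A, which is D.
In major, degree 4 sits 5 semitones above the tonic. Ab + 5 semitones is pitch class 1, spelled on D as Db.

Db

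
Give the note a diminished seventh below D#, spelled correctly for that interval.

E##

D down a major seventh is Eb, so the target letter is E.
From D#, a diminished seventh is 9 semitones down: E##.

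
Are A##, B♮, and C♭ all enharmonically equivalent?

A## = pitch class 11 and B = pitch class 11 and Cb = pitch class 11 — the same pitch class, so they are enharmonic equivalents.

Yes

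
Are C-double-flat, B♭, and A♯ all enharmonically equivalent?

Cbb = pitch class 10 and Bb = pitch class 10 and A# = pitch class 10 — the same pitch class, so they are enharmonic equivalents.

Yes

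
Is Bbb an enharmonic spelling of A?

Bbb is pitch class 9; A is pitch class 9.
All spellings map to pitch class 9, so they are enharmonically equivalent.

Yes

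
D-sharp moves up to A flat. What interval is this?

doubly diminished fifth

Counting letters D–E–F–G–A gives a fifth.
D#→Ab = 5 semitones, 2 narrower than the perfect fifth (7), so doubly diminished.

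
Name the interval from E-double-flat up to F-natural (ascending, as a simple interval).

The letter names run E→F, a span of 1 letter step, so the interval is some kind of second.
Ebb to F is 3 semitones. A major second is 2, so 3 makes it augmented.

augmented second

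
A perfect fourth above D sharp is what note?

G#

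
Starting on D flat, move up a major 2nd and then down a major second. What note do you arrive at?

Db

A major second up from Db is Eb (letter E, 2 semitones up).
A major second down from Eb is Db (letter D, 2 semitones down).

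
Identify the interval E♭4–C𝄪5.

doubly augmented sixth

Counting letters E–F–G–A–B–C gives a sixth.
Eb→C## = 11 semitones, 2 wider than the major sixth (9), so doubly augmented.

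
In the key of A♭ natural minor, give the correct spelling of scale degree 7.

Gb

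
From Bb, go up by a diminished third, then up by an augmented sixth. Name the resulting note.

A diminished third up from Bb is Dbb (letter D, 2 semitones up).
An augmented sixth up from Dbb is Bb (letter B, 10 semitones up).

Bb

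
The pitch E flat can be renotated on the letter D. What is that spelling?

Plain D sits 1 semitone below Eb, so on the letter D the same pitch needs a sharp: D#.

D#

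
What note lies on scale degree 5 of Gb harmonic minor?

Db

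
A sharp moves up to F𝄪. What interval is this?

The letter names run A→F, a span of 5 letter steps, so the interval is some kind of sixth.
A# to F## is 9 semitones. A major sixth is 9, so 9 makes it major.

major sixth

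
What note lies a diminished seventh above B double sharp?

A seventh above B lands on the letter A.
A diminished seventh spans 9 semitones, so B## moves to pitch class 10. On the letter A that is A#.

A#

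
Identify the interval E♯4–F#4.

minor second

Counting letters E–F gives a second.
E#→F# = 1 semitone, 1 narrower than the major second (2), so minor.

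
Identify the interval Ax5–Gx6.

Counting letters A–B–C–D–E–F–G gives a seventh.
A##→G## = 10 semitones, 1 narrower than the major seventh (11), so minor.

minor seventh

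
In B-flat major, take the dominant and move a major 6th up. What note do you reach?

The dominant of Bb major is F.
A major sixth (9 semitones) above F lands on the letter D, giving D.

D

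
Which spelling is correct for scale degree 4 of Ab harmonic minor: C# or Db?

Db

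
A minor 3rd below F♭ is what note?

Db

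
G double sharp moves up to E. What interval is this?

Counting letters G–A–B–C–D–E gives a sixth.
G##→E = 7 semitones, 2 narrower than the major sixth (9), so diminished.

diminished sixth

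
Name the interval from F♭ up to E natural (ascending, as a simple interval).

augmented seventh

Counting letters F–G–A–B–C–D–E gives a seventh.
Fb→E = 12 semitones, 1 wider than the major seventh (11), so augmented.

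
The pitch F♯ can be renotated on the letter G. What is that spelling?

Gb

Plain G sits 1 semitone above F#, so on the letter G the same pitch needs a flat: Gb.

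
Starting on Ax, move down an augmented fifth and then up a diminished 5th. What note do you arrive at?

An augmented fifth down from A## is D# (letter D, 8 semitones down).
A diminished fifth up from D# is A (letter A, 6 semitones up).

A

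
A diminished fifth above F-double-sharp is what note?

A fifth above F lands on the letter C.
A diminished fifth spans 6 semitones, so F## moves to pitch class 1. On the letter C that is C#.

C#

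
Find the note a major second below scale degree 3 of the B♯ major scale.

Scale degree 3 of B# major is D##.
A major second (2 semitones) below D## lands on the letter C, giving C##.

C##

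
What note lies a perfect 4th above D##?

A fourth above D lands on the letter G.
A perfect fourth spans 5 semitones, so D## moves to pitch class 9. On the letter G that is G##.

G##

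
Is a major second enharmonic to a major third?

No

A major second spans 2 semitones; a major third spans 4.
The spans differ, so they are not enharmonic equivalents.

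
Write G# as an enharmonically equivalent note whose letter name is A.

G# is pitch class 8. The letter A alone is pitch class 9.
To reach pitch class 8 from A requires an offset of -1 semitone, i.e. flat: Ab.

Ab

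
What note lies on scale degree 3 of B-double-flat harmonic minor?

The Bbb harmonic minor scale runs Bbb Cb Dbb Ebb Fb Gbb Ab.
Degree 3 is Dbb.

Dbb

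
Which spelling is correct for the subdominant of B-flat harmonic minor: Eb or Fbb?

Eb

Each scale degree takes a distinct letter name. Degree 4 of a scale on B must use the letter E.
Eb and Fbb are enharmonically the same pitch, but only Eb uses the letter E, so it is the correct spelling here.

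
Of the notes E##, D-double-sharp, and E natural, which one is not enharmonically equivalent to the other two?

E##

In 12-tone equal temperament, enharmonic equivalents share a pitch class. E## is pitch class 6; D## is pitch class 4; E is pitch class 4.
D## and E share pitch class 4, while E## is pitch class 6.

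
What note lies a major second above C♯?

C up a major second is D, so the target letter is D.
From C#, a major second is 2 semitones up: D#.

D#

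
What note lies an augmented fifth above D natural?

A#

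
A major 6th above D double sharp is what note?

A sixth above D lands on the letter B.
A major sixth spans 9 semitones, so D## moves to pitch class 1. On the letter B that is B##.

B##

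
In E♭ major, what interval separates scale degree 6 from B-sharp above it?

Scale degree 6 of Eb major is C.
C up to B#: letters C→B make it a seventh; 12 semitones makes it augmented.

augmented seventh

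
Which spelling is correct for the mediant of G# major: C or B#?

B#

Each scale degree takes a distinct letter name. Degree 3 of a scale on G must use the letter B.
B# and C are enharmonically the same pitch, but only B# uses the letter B, so it is the correct spelling here.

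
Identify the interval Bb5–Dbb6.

diminished third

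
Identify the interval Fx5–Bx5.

Counting letters F–G–A–B gives a fourth.
F##→B## = 6 semitones, 1 wider than the perfect fourth (5), so augmented.

augmented fourth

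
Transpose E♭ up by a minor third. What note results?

Gb

A third above E lands on the letter G.
A minor third spans 3 semitones, so Eb moves to pitch class 6. On the letter G that is Gb.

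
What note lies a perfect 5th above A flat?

A fifth above A lands on the letter E.
A perfect fifth spans 7 semitones, so Ab moves to pitch class 3. On the letter E that is Eb.

Eb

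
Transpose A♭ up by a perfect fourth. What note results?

Db

A up a perfect fourth is D, so the target letter is D.
From Ab, a perfect fourth is 5 semitones up: Db.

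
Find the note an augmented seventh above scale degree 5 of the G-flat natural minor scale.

Scale degree 5 of Gb natural minor is Db.
An augmented seventh (12 semitones) above Db lands on the letter C, giving C#.

C#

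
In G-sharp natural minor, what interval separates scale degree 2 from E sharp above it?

Scale degree 2 of G# natural minor is A#.
A# up to E#: letters A→E make it a fifth; 7 semitones makes it perfect.

perfect fifth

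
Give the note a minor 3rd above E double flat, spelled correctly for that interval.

A third above E lands on the letter G.
A minor third spans 3 semitones, so Ebb moves to pitch class 5. On the letter G that is Gbb.

Gbb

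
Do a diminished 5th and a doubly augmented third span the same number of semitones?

Yes

A diminished fifth spans 6 semitones; a doubly augmented third spans 6.
They are enharmonically equivalent.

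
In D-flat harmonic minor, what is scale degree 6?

Degree 6 takes the letter 5 steps above D, which is B.
In harmonic minor, degree 6 sits 8 semitones above the tonic. Db + 8 semitones is pitch class 9, spelled on B as Bbb.

Bbb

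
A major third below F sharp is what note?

F down a major third is Db, so the target letter is D.
From F#, a major third is 4 semitones down: D.

D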